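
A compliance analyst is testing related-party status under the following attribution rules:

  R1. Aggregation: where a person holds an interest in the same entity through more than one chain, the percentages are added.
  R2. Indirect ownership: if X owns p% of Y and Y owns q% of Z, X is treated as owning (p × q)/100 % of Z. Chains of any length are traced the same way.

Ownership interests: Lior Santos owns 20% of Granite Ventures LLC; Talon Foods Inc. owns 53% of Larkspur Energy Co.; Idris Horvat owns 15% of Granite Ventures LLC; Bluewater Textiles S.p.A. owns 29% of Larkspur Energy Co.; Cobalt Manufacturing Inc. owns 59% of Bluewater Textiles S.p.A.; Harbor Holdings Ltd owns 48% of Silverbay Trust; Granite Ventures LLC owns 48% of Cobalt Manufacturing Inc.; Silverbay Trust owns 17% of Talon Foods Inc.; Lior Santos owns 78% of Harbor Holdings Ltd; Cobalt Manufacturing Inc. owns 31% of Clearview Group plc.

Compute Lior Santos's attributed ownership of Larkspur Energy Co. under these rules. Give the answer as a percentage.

Chain via Granite Ventures LLC → Cobalt Manufacturing Inc. → Bluewater Textiles S.p.A. (R2): 20% × 48% × 59% × 29% = 1.64256% of Larkspur Energy Co.
Chain via Harbor Holdings Ltd → Silverbay Trust → Talon Foods Inc. (R2): 78% × 48% × 17% × 53% = 3.373344% of Larkspur Energy Co.
Aggregating (R1): 1.64256% + 3.373344% = 5.015904%.

5.015904%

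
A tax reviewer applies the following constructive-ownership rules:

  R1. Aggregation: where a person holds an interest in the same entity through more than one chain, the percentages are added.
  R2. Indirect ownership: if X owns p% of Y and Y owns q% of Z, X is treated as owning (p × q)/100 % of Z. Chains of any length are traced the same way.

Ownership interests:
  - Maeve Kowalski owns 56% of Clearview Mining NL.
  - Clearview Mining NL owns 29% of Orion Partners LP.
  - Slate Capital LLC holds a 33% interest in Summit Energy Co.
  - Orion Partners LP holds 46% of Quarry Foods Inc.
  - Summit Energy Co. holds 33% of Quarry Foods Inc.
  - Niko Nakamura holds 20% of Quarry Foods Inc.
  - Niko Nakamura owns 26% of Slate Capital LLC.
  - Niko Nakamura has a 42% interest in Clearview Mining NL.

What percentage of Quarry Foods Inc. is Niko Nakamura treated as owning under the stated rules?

28.4342%

Chain via Slate Capital LLC → Summit Energy Co. (R2): 26% × 33% × 33% = 2.8314% of Quarry Foods Inc.
Chain via Clearview Mining NL → Orion Partners LP (R2): 42% × 29% × 46% = 5.6028% of Quarry Foods Inc.
Direct interest in Quarry Foods Inc: 20%.
Aggregating (R1): 2.8314% + 5.6028% + 20% = 28.4342%.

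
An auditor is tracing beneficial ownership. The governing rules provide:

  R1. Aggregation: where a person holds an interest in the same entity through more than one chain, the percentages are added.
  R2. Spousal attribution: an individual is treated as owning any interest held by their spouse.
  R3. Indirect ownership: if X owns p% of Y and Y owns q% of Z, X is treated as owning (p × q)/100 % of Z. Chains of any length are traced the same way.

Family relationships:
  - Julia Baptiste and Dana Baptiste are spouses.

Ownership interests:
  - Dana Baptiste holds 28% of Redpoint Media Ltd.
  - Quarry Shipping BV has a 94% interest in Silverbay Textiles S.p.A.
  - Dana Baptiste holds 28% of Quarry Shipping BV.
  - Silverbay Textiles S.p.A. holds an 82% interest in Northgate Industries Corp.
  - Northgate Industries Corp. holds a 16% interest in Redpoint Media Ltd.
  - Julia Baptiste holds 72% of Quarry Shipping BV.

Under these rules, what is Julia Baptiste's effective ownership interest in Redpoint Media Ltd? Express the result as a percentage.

By spousal attribution (R2), Julia Baptiste is treated as also owning Dana Baptiste's interest in Quarry Shipping BV, giving 72% + 28% = 100%.
By spousal attribution (R2), Julia Baptiste is treated as owning Dana Baptiste's 28% interest in Redpoint Media Ltd.
Chain via Quarry Shipping BV → Silverbay Textiles S.p.A. → Northgate Industries Corp. (R3): 100% × 94% × 82% × 16% = 12.3328% of Redpoint Media Ltd.
Direct interest in Redpoint Media Ltd: 28%.
Aggregating (R1): 12.3328% + 28% = 40.3328%.

40.3328%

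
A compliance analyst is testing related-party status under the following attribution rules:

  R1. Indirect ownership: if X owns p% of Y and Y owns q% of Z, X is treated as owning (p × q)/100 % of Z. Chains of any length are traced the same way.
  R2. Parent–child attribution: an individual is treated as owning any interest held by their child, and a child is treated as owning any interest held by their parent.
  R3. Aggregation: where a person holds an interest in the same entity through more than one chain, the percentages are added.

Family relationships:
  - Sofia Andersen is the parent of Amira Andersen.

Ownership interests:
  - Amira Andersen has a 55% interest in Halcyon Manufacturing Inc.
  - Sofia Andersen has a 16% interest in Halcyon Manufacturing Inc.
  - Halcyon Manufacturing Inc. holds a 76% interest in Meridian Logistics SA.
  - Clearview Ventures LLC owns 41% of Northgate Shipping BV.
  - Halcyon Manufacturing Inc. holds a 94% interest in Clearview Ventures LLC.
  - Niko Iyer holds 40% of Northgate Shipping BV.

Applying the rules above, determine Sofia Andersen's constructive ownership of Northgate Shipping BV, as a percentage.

27.3634%

By parent–child attribution (R2), Sofia Andersen is treated as also owning Amira Andersen's interest in Halcyon Manufacturing Inc, giving 16% + 55% = 71%.
Chain via Halcyon Manufacturing Inc. → Clearview Ventures LLC (R1): 71% × 94% × 41% = 27.3634% of Northgate Shipping BV.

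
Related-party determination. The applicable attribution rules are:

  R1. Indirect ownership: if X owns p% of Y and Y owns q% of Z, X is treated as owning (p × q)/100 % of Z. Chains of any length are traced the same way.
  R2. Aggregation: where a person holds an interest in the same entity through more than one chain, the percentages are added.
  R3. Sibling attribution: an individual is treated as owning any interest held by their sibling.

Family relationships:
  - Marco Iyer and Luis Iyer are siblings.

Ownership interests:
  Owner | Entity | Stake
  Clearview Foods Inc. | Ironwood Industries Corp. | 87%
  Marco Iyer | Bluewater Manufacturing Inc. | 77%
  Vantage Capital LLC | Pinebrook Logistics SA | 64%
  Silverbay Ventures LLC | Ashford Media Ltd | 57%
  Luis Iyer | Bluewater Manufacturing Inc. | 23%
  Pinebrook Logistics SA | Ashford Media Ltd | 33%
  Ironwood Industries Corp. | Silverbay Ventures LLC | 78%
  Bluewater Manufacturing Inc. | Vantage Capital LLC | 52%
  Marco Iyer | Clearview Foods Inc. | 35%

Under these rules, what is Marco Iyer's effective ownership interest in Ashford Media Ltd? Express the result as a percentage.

By sibling attribution (R3), Marco Iyer is treated as also owning Luis Iyer's interest in Bluewater Manufacturing Inc, giving 77% + 23% = 100%.
Chain via Bluewater Manufacturing Inc. → Vantage Capital LLC → Pinebrook Logistics SA (R1): 100% × 52% × 64% × 33% = 10.9824% of Ashford Media Ltd.
Chain via Clearview Foods Inc. → Ironwood Industries Corp. → Silverbay Ventures LLC (R1): 35% × 87% × 78% × 57% = 13.53807% of Ashford Media Ltd.
Aggregating (R2): 10.9824% + 13.53807% = 24.52047%.

24.52047%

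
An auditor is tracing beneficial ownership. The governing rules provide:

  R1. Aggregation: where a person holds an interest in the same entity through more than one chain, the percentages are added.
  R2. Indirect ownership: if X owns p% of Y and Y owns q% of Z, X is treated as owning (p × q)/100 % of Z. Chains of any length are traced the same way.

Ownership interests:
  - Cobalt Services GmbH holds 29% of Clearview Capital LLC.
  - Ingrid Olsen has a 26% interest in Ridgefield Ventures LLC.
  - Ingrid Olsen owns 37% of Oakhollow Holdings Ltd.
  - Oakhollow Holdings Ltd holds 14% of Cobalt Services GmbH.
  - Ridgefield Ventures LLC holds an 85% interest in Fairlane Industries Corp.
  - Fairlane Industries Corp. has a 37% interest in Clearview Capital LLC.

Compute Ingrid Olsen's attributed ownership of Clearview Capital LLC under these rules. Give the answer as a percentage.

Chain via Oakhollow Holdings Ltd → Cobalt Services GmbH (R2): 37% × 14% × 29% = 1.5022% of Clearview Capital LLC.
Chain via Ridgefield Ventures LLC → Fairlane Industries Corp. (R2): 26% × 85% × 37% = 8.177% of Clearview Capital LLC.
Aggregating (R1): 1.5022% + 8.177% = 9.6792%.

9.6792%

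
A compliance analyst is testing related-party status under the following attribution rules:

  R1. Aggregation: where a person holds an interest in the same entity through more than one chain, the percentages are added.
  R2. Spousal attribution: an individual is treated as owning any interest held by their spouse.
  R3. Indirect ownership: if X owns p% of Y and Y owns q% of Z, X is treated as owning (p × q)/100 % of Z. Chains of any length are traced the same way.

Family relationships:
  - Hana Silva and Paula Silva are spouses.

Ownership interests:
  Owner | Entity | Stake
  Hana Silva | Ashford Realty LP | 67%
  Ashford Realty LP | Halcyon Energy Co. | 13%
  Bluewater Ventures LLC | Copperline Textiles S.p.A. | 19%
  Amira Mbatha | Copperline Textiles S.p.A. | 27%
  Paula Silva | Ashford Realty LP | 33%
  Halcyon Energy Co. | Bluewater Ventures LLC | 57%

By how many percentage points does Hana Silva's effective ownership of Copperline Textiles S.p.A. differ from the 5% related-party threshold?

By spousal attribution (R2), Hana Silva is treated as also owning Paula Silva's interest in Ashford Realty LP, giving 67% + 33% = 100%.
Chain via Ashford Realty LP → Halcyon Energy Co. → Bluewater Ventures LLC (R3): 100% × 13% × 57% × 19% = 1.4079% of Copperline Textiles S.p.A.
1.4079% falls short of the 5% threshold by 3.5921 percentage points.

3.5921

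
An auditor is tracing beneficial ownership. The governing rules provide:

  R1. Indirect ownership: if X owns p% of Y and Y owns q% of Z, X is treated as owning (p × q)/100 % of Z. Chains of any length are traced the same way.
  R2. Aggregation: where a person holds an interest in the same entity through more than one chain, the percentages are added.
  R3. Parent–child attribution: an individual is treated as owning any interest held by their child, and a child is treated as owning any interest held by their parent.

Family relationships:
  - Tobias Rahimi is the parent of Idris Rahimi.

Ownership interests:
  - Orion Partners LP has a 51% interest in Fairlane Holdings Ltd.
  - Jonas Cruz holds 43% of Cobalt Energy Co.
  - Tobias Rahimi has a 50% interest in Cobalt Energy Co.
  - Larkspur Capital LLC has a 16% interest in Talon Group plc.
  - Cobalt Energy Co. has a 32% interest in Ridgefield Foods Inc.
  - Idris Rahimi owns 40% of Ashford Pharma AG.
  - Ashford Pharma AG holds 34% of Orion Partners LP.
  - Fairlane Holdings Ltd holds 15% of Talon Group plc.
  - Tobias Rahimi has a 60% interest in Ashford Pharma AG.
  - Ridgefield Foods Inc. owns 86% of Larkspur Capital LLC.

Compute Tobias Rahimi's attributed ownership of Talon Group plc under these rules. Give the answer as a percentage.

By parent–child attribution (R3), Tobias Rahimi is treated as also owning Idris Rahimi's interest in Ashford Pharma AG, giving 60% + 40% = 100%.
Chain via Ashford Pharma AG → Orion Partners LP → Fairlane Holdings Ltd (R1): 100% × 34% × 51% × 15% = 2.601% of Talon Group plc.
Chain via Cobalt Energy Co. → Ridgefield Foods Inc. → Larkspur Capital LLC (R1): 50% × 32% × 86% × 16% = 2.2016% of Talon Group plc.
Aggregating (R2): 2.601% + 2.2016% = 4.8026%.

4.8026%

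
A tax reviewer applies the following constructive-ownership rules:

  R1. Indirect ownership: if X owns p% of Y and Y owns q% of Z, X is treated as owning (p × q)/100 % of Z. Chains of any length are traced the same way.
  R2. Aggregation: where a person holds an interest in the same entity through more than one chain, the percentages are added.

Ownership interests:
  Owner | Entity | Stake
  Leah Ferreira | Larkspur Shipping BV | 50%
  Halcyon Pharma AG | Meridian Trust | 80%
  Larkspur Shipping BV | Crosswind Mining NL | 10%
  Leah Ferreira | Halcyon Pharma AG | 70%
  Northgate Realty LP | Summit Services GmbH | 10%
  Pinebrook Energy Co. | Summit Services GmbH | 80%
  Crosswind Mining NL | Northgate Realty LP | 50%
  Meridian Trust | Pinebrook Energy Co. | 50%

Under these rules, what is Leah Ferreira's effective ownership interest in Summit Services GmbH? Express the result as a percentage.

22.65%

Chain via Halcyon Pharma AG → Meridian Trust → Pinebrook Energy Co. (R1): 70% × 80% × 50% × 80% = 22.4% of Summit Services GmbH.
Chain via Larkspur Shipping BV → Crosswind Mining NL → Northgate Realty LP (R1): 50% × 10% × 50% × 10% = 0.25% of Summit Services GmbH.
Aggregating (R2): 22.4% + 0.25% = 22.65%.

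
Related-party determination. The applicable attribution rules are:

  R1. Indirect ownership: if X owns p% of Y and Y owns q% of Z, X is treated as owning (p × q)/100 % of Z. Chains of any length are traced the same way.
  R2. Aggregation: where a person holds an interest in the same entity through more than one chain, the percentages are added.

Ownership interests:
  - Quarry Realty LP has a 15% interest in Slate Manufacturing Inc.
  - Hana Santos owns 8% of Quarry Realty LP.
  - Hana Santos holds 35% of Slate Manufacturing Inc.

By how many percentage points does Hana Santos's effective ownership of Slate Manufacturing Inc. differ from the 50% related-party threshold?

Chain via Quarry Realty LP (R1): 8% × 15% = 1.2% of Slate Manufacturing Inc.
Direct interest in Slate Manufacturing Inc: 35%.
Aggregating (R2): 1.2% + 35% = 36.2%.
36.2% falls short of the 50% threshold by 13.8 percentage points.

13.8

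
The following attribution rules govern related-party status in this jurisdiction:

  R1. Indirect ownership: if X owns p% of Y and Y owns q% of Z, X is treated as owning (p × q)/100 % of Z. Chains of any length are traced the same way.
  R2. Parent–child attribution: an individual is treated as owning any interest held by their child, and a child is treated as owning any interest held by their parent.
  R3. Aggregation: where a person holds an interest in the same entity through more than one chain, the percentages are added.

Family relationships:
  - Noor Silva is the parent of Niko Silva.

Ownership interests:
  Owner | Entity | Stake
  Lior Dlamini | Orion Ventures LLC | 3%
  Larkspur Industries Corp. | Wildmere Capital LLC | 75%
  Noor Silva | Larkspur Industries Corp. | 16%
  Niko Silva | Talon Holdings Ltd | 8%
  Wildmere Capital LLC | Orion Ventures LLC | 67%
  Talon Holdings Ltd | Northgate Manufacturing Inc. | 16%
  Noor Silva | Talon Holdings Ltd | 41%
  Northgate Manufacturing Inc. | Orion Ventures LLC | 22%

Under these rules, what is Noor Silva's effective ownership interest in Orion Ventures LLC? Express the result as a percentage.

9.7648%

By parent–child attribution (R2), Noor Silva is treated as also owning Niko Silva's interest in Talon Holdings Ltd, giving 41% + 8% = 49%.
Chain via Talon Holdings Ltd → Northgate Manufacturing Inc. (R1): 49% × 16% × 22% = 1.7248% of Orion Ventures LLC.
Chain via Larkspur Industries Corp. → Wildmere Capital LLC (R1): 16% × 75% × 67% = 8.04% of Orion Ventures LLC.
Aggregating (R3): 1.7248% + 8.04% = 9.7648%.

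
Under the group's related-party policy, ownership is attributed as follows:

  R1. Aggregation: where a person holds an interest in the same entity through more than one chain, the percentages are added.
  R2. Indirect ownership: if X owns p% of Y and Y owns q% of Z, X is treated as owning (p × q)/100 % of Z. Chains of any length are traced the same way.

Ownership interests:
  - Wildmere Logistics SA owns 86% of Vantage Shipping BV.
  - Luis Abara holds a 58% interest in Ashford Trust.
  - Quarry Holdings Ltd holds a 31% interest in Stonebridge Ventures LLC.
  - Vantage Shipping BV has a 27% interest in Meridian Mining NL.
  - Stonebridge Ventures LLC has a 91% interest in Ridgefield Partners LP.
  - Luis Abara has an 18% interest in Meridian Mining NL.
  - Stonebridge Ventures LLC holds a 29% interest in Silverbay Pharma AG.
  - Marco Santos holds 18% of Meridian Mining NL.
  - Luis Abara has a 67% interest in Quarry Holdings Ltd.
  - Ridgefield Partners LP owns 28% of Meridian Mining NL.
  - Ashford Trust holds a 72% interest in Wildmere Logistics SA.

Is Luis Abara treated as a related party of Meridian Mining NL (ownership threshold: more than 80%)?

No

Chain via Quarry Holdings Ltd → Stonebridge Ventures LLC → Ridgefield Partners LP (R2): 67% × 31% × 91% × 28% = 5.292196% of Meridian Mining NL.
Chain via Ashford Trust → Wildmere Logistics SA → Vantage Shipping BV (R2): 58% × 72% × 86% × 27% = 9.696672% of Meridian Mining NL.
Direct interest in Meridian Mining NL: 18%.
Aggregating (R1): 5.292196% + 9.696672% + 18% = 32.988868%.
32.988868% does not exceed the 80% threshold, so Luis is not a related party to Meridian Mining NL.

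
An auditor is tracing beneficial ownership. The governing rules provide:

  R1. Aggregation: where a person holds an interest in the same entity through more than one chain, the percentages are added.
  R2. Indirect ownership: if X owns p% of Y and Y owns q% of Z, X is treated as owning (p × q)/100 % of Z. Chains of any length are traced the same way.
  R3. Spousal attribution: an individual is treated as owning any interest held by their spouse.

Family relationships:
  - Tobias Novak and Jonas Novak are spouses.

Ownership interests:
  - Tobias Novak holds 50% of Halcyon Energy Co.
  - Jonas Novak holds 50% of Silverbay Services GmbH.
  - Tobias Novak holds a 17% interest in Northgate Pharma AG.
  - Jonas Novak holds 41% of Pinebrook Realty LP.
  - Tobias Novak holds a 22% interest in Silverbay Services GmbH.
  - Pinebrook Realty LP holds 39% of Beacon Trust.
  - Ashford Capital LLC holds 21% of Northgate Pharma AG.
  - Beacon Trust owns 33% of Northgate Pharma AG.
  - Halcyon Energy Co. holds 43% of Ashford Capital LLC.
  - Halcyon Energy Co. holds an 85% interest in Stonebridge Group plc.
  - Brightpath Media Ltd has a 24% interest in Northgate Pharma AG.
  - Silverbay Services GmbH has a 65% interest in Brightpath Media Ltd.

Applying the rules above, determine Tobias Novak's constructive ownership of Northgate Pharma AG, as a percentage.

38.0237%

By spousal attribution (R3), Tobias Novak is treated as also owning Jonas Novak's interest in Silverbay Services GmbH, giving 22% + 50% = 72%.
By spousal attribution (R3), Tobias Novak is treated as owning Jonas Novak's 41% interest in Pinebrook Realty LP.
Chain via Halcyon Energy Co. → Ashford Capital LLC (R2): 50% × 43% × 21% = 4.515% of Northgate Pharma AG.
Chain via Silverbay Services GmbH → Brightpath Media Ltd (R2): 72% × 65% × 24% = 11.232% of Northgate Pharma AG.
Direct interest in Northgate Pharma AG: 17%.
Chain via Pinebrook Realty LP → Beacon Trust (R2): 41% × 39% × 33% = 5.2767% of Northgate Pharma AG.
Aggregating (R1): 4.515% + 11.232% + 17% + 5.2767% = 38.0237%.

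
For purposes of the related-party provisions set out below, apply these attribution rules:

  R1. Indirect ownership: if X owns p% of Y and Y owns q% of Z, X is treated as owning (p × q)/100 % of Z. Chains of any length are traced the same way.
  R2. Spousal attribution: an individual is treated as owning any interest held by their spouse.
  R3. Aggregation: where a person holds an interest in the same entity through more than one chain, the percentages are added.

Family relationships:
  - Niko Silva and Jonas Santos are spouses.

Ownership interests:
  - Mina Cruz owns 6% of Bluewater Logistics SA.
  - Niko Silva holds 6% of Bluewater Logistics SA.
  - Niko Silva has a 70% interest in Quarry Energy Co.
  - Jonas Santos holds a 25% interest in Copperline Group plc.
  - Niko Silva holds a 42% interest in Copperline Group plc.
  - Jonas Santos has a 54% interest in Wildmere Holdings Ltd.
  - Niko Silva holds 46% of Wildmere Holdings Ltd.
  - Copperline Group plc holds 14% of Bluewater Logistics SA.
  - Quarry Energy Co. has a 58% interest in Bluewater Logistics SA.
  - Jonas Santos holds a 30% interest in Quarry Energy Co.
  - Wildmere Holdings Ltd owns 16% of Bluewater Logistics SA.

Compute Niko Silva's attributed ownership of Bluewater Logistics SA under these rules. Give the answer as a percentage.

By spousal attribution (R2), Niko Silva is treated as also owning Jonas Santos's interest in Quarry Energy Co, giving 70% + 30% = 100%.
By spousal attribution (R2), Niko Silva is treated as also owning Jonas Santos's interest in Copperline Group plc, giving 42% + 25% = 67%.
By spousal attribution (R2), Niko Silva is treated as also owning Jonas Santos's interest in Wildmere Holdings Ltd, giving 46% + 54% = 100%.
Chain via Quarry Energy Co. (R1): 100% × 58% = 58% of Bluewater Logistics SA.
Chain via Copperline Group plc (R1): 67% × 14% = 9.38% of Bluewater Logistics SA.
Chain via Wildmere Holdings Ltd (R1): 100% × 16% = 16% of Bluewater Logistics SA.
Direct interest in Bluewater Logistics SA: 6%.
Aggregating (R3): 58% + 9.38% + 16% + 6% = 89.38%.

89.38%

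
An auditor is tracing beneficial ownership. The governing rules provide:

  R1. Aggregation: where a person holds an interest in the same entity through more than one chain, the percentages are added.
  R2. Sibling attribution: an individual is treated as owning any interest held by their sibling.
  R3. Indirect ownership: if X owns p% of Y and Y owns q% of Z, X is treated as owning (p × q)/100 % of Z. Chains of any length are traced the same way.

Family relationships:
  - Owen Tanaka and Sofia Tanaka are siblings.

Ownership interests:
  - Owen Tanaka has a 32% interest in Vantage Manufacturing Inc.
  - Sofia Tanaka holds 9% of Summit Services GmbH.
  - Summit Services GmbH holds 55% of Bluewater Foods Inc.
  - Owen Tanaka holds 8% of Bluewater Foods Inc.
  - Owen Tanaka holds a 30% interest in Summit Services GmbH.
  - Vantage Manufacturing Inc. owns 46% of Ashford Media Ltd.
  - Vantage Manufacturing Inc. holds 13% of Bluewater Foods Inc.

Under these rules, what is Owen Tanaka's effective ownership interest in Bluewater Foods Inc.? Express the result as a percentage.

By sibling attribution (R2), Owen Tanaka is treated as also owning Sofia Tanaka's interest in Summit Services GmbH, giving 30% + 9% = 39%.
Chain via Vantage Manufacturing Inc. (R3): 32% × 13% = 4.16% of Bluewater Foods Inc.
Chain via Summit Services GmbH (R3): 39% × 55% = 21.45% of Bluewater Foods Inc.
Direct interest in Bluewater Foods Inc: 8%.
Aggregating (R1): 4.16% + 21.45% + 8% = 33.61%.

33.61%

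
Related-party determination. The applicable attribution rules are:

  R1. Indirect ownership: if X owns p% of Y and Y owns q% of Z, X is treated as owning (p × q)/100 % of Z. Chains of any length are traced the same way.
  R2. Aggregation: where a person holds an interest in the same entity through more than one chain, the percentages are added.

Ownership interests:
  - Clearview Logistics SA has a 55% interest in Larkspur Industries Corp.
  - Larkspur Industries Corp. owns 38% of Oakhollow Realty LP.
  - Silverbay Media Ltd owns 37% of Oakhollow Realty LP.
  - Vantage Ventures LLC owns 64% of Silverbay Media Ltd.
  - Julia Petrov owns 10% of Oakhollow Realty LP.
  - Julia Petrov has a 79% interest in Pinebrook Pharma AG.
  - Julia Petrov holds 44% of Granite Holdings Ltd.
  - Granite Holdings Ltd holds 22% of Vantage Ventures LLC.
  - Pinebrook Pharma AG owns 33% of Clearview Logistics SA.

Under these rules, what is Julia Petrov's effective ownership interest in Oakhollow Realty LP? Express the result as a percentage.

Chain via Pinebrook Pharma AG → Clearview Logistics SA → Larkspur Industries Corp. (R1): 79% × 33% × 55% × 38% = 5.44863% of Oakhollow Realty LP.
Chain via Granite Holdings Ltd → Vantage Ventures LLC → Silverbay Media Ltd (R1): 44% × 22% × 64% × 37% = 2.292224% of Oakhollow Realty LP.
Direct interest in Oakhollow Realty LP: 10%.
Aggregating (R2): 5.44863% + 2.292224% + 10% = 17.740854%.

17.740854%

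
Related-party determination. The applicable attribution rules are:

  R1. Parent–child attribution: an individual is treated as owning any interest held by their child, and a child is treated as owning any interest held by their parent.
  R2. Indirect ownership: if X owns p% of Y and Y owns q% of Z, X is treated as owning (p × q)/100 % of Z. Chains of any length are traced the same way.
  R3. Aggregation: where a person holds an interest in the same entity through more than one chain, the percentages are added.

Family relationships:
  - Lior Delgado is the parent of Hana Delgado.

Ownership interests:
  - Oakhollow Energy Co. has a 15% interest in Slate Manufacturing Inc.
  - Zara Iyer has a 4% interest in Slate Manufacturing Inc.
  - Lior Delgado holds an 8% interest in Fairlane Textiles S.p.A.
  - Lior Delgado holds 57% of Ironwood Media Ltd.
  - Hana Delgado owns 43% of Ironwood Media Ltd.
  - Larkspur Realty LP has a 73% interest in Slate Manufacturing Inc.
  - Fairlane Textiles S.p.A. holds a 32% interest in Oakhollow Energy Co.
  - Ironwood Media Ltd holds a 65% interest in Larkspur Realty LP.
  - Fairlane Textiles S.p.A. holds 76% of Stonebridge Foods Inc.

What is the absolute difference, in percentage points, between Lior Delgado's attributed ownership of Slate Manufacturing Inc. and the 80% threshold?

By parent–child attribution (R1), Lior Delgado is treated as also owning Hana Delgado's interest in Ironwood Media Ltd, giving 57% + 43% = 100%.
Chain via Fairlane Textiles S.p.A. → Oakhollow Energy Co. (R2): 8% × 32% × 15% = 0.384% of Slate Manufacturing Inc.
Chain via Ironwood Media Ltd → Larkspur Realty LP (R2): 100% × 65% × 73% = 47.45% of Slate Manufacturing Inc.
Aggregating (R3): 0.384% + 47.45% = 47.834%.
47.834% falls short of the 80% threshold by 32.166 percentage points.

32.166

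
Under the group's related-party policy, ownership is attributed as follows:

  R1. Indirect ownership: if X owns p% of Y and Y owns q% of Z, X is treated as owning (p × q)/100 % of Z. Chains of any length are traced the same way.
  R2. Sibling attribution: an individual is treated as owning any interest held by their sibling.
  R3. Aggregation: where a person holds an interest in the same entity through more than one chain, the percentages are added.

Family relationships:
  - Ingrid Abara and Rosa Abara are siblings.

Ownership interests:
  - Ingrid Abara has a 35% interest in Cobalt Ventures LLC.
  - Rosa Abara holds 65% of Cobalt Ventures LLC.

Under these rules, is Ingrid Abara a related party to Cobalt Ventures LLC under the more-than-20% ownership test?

By sibling attribution (R2), Ingrid Abara is treated as also owning Rosa Abara's interest in Cobalt Ventures LLC, giving 35% + 65% = 100%.
Direct interest in Cobalt Ventures LLC: 100%.
100% exceeds the 20% threshold, so Ingrid is a related party to Cobalt Ventures LLC.

Yes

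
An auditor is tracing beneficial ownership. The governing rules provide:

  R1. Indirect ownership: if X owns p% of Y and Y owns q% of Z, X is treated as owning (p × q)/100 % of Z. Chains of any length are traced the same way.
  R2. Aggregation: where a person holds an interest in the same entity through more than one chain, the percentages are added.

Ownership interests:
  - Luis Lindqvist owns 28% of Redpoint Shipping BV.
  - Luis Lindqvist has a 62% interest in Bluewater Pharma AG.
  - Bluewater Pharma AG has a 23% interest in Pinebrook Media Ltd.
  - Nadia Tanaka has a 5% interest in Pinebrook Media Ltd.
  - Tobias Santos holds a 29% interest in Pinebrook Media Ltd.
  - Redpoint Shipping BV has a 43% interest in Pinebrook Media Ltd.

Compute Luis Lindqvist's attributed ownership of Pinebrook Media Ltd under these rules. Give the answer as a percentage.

Chain via Redpoint Shipping BV (R1): 28% × 43% = 12.04% of Pinebrook Media Ltd.
Chain via Bluewater Pharma AG (R1): 62% × 23% = 14.26% of Pinebrook Media Ltd.
Aggregating (R2): 12.04% + 14.26% = 26.3%.

26.3%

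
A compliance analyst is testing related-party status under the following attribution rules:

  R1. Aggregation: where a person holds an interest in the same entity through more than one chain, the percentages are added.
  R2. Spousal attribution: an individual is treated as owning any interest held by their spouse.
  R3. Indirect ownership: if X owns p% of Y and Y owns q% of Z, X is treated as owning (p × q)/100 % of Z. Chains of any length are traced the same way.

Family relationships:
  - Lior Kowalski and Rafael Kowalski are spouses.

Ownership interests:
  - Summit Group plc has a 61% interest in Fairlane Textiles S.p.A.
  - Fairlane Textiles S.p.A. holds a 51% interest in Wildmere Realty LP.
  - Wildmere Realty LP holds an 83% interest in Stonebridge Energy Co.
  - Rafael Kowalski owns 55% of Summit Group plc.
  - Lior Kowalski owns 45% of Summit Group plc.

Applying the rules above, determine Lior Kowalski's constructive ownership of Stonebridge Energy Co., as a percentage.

By spousal attribution (R2), Lior Kowalski is treated as also owning Rafael Kowalski's interest in Summit Group plc, giving 45% + 55% = 100%.
Chain via Summit Group plc → Fairlane Textiles S.p.A. → Wildmere Realty LP (R3): 100% × 61% × 51% × 83% = 25.8213% of Stonebridge Energy Co.

25.8213%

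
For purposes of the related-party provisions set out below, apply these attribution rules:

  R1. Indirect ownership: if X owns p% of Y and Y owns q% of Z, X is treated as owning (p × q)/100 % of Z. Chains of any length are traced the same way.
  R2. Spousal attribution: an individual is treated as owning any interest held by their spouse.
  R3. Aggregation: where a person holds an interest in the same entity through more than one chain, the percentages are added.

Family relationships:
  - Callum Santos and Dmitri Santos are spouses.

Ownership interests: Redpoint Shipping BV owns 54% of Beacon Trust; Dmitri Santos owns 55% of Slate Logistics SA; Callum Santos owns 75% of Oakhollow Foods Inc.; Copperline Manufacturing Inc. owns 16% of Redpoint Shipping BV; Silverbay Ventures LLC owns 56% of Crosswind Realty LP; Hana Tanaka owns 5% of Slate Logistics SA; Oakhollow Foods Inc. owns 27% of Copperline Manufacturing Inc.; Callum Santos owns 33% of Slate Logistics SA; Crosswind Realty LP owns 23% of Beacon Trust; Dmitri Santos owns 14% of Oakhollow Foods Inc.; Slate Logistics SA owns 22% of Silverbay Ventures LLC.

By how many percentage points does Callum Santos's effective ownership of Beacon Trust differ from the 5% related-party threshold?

0.43024

By spousal attribution (R2), Callum Santos is treated as also owning Dmitri Santos's interest in Slate Logistics SA, giving 33% + 55% = 88%.
By spousal attribution (R2), Callum Santos is treated as also owning Dmitri Santos's interest in Oakhollow Foods Inc, giving 75% + 14% = 89%.
Chain via Slate Logistics SA → Silverbay Ventures LLC → Crosswind Realty LP (R1): 88% × 22% × 56% × 23% = 2.493568% of Beacon Trust.
Chain via Oakhollow Foods Inc. → Copperline Manufacturing Inc. → Redpoint Shipping BV (R1): 89% × 27% × 16% × 54% = 2.076192% of Beacon Trust.
Aggregating (R3): 2.493568% + 2.076192% = 4.56976%.
4.56976% falls short of the 5% threshold by 0.43024 percentage points.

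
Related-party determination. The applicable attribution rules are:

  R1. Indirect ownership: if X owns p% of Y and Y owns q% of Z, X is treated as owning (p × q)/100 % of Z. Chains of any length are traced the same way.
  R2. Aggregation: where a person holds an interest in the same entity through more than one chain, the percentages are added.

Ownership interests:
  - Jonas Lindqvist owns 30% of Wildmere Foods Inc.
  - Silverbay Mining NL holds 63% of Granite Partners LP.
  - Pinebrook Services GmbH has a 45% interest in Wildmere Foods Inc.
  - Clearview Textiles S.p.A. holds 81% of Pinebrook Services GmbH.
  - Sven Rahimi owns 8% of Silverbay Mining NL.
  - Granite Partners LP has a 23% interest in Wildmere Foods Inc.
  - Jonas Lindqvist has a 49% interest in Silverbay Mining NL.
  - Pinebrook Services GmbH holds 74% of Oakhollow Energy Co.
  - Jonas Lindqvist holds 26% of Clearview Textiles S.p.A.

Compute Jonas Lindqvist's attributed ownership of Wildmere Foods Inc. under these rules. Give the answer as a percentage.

Chain via Silverbay Mining NL → Granite Partners LP (R1): 49% × 63% × 23% = 7.1001% of Wildmere Foods Inc.
Chain via Clearview Textiles S.p.A. → Pinebrook Services GmbH (R1): 26% × 81% × 45% = 9.477% of Wildmere Foods Inc.
Direct interest in Wildmere Foods Inc: 30%.
Aggregating (R2): 7.1001% + 9.477% + 30% = 46.5771%.

46.5771%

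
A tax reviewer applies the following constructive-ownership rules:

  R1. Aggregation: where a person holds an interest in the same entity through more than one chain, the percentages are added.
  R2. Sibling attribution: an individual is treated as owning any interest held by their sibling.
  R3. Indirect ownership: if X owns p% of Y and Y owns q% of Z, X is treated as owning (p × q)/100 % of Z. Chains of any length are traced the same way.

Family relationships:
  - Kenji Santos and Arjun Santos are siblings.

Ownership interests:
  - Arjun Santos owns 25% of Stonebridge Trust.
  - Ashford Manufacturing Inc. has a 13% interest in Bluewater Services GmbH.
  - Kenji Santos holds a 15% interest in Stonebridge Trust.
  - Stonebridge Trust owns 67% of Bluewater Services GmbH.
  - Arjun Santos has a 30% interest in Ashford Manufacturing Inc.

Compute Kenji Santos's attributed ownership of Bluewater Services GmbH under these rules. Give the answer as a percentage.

30.7%

By sibling attribution (R2), Kenji Santos is treated as also owning Arjun Santos's interest in Stonebridge Trust, giving 15% + 25% = 40%.
By sibling attribution (R2), Kenji Santos is treated as owning Arjun Santos's 30% interest in Ashford Manufacturing Inc.
Chain via Stonebridge Trust (R3): 40% × 67% = 26.8% of Bluewater Services GmbH.
Chain via Ashford Manufacturing Inc. (R3): 30% × 13% = 3.9% of Bluewater Services GmbH.
Aggregating (R1): 26.8% + 3.9% = 30.7%.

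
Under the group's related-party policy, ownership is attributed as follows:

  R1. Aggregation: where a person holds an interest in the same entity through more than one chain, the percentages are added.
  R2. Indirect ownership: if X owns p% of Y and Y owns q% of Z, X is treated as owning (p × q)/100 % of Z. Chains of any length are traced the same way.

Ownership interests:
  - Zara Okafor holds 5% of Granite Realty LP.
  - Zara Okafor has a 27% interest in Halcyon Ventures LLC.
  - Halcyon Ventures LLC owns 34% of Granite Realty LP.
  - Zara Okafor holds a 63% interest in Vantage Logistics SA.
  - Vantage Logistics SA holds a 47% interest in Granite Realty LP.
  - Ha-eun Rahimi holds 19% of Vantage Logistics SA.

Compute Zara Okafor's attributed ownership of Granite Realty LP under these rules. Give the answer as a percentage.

43.79%

Chain via Halcyon Ventures LLC (R2): 27% × 34% = 9.18% of Granite Realty LP.
Chain via Vantage Logistics SA (R2): 63% × 47% = 29.61% of Granite Realty LP.
Direct interest in Granite Realty LP: 5%.
Aggregating (R1): 9.18% + 29.61% + 5% = 43.79%.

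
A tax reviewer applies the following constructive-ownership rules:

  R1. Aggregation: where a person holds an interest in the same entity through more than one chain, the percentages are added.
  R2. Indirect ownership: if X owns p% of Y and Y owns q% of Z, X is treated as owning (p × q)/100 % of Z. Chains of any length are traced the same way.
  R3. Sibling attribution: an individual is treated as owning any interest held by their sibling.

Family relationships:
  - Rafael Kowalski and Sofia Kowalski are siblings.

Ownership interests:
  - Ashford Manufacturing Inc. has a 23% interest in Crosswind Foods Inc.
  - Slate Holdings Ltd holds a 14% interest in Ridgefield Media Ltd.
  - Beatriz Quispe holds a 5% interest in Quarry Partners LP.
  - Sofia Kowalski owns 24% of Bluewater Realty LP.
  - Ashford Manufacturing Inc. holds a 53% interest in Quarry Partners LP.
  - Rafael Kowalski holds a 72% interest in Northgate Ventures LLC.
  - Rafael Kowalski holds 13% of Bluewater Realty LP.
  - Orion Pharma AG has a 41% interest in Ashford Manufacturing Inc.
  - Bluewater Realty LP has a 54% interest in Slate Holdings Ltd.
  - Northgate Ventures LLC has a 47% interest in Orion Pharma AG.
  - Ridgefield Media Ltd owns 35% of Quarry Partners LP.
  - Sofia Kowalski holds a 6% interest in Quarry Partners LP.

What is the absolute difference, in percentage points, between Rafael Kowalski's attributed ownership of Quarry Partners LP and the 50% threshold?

35.667548

By sibling attribution (R3), Rafael Kowalski is treated as also owning Sofia Kowalski's interest in Bluewater Realty LP, giving 13% + 24% = 37%.
By sibling attribution (R3), Rafael Kowalski is treated as owning Sofia Kowalski's 6% interest in Quarry Partners LP.
Chain via Northgate Ventures LLC → Orion Pharma AG → Ashford Manufacturing Inc. (R2): 72% × 47% × 41% × 53% = 7.353432% of Quarry Partners LP.
Chain via Bluewater Realty LP → Slate Holdings Ltd → Ridgefield Media Ltd (R2): 37% × 54% × 14% × 35% = 0.97902% of Quarry Partners LP.
Direct interest in Quarry Partners LP: 6%.
Aggregating (R1): 7.353432% + 0.97902% + 6% = 14.332452%.
14.332452% falls short of the 50% threshold by 35.667548 percentage points.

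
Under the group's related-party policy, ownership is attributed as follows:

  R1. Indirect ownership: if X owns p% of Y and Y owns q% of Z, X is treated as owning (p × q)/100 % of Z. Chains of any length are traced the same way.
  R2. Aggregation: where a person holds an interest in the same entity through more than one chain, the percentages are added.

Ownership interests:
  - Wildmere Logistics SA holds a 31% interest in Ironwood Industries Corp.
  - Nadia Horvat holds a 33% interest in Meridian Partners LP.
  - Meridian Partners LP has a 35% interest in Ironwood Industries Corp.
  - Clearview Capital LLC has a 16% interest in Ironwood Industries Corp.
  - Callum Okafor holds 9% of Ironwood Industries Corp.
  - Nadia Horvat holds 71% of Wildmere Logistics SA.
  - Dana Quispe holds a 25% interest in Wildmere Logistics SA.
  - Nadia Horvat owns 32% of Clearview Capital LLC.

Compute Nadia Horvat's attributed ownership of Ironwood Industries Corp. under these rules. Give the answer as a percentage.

Chain via Wildmere Logistics SA (R1): 71% × 31% = 22.01% of Ironwood Industries Corp.
Chain via Meridian Partners LP (R1): 33% × 35% = 11.55% of Ironwood Industries Corp.
Chain via Clearview Capital LLC (R1): 32% × 16% = 5.12% of Ironwood Industries Corp.
Aggregating (R2): 22.01% + 11.55% + 5.12% = 38.68%.

38.68%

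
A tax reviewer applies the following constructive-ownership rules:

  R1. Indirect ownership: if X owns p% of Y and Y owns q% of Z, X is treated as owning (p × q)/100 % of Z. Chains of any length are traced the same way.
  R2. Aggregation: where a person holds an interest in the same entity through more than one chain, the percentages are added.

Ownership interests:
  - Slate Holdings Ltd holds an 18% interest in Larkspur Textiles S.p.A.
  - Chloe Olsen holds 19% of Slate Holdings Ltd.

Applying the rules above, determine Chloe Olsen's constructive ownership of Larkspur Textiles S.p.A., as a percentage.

3.42%

Chain via Slate Holdings Ltd (R1): 19% × 18% = 3.42% of Larkspur Textiles S.p.A.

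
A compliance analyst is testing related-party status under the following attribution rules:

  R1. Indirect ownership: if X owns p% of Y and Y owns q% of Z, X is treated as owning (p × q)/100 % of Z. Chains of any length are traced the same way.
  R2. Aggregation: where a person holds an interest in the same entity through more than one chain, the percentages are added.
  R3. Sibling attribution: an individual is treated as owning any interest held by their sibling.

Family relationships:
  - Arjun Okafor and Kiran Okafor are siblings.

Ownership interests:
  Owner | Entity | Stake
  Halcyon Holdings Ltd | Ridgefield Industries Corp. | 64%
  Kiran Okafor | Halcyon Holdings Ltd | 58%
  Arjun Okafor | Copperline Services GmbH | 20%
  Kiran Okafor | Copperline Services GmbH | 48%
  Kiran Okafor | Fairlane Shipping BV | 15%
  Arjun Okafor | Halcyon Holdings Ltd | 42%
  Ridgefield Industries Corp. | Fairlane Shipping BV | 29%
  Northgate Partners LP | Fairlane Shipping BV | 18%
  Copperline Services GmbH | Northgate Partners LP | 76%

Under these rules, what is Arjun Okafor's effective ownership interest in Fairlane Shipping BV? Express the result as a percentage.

By sibling attribution (R3), Arjun Okafor is treated as also owning Kiran Okafor's interest in Halcyon Holdings Ltd, giving 42% + 58% = 100%.
By sibling attribution (R3), Arjun Okafor is treated as also owning Kiran Okafor's interest in Copperline Services GmbH, giving 20% + 48% = 68%.
By sibling attribution (R3), Arjun Okafor is treated as owning Kiran Okafor's 15% interest in Fairlane Shipping BV.
Chain via Halcyon Holdings Ltd → Ridgefield Industries Corp. (R1): 100% × 64% × 29% = 18.56% of Fairlane Shipping BV.
Chain via Copperline Services GmbH → Northgate Partners LP (R1): 68% × 76% × 18% = 9.3024% of Fairlane Shipping BV.
Direct interest in Fairlane Shipping BV: 15%.
Aggregating (R2): 18.56% + 9.3024% + 15% = 42.8624%.

42.8624%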